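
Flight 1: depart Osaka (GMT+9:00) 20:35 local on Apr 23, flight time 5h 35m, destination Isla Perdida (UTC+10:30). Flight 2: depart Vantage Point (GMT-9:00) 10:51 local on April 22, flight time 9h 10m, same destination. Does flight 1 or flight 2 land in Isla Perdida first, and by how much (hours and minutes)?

the second, by 12 hours 9 minutes

Flight 1 in UTC: 20:35 − 9:00 = 11:35 on Apr 23.
+5 hours and 35 minutes → arrive 17:10 UTC on Apr 23.
Flight 2 in UTC: 10:51 + 9:00 = 19:51 on Apr 22.
+9 hours 10 minutes → arrive 05:01 UTC on Apr 23.
Flight 2 lands earlier by 12 hours 9 minutes.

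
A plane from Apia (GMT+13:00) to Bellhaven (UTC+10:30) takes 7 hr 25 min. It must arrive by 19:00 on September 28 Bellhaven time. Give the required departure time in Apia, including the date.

Target arrival in UTC: 19:00 − 10:30 = 08:30 on Sep 28.
Subtract 7 hours 25 minutes → departure 01:05 UTC on Sep 28.
Apia is UTC+13:00: 01:05 + 13:00 = 14:05 on Sep 28.

14:05 on Sep 28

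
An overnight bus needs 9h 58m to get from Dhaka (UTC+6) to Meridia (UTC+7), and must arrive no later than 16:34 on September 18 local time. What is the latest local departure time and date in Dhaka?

05:36 on September 18

Target arrival in UTC: 16:34 − 7:00 = 09:34 on Sep 18.
Subtract 9 hours and 58 minutes → departure 23:36 UTC on Sep 17.
Dhaka is UTC+6:00: 23:36 + 6:00 = 05:36 on Sep 18.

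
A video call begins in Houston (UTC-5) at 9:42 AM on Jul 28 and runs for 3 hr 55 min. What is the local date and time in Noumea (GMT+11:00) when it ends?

Noumea is 16:00 ahead of Houston.
After 3 hours 55 minutes it is 1:37 PM in Houston.
Shift by the zone difference: 1:37 PM + 16:00 = 5:37 AM on Jul 29 in Noumea.

5:37 AM on July 29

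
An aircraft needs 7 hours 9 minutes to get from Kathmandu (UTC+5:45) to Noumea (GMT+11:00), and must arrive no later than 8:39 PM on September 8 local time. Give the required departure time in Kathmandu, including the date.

8:15 AM on Sep 8

Target arrival in UTC: 8:39 PM − 11:00 = 9:39 AM on Sep 8.
Subtract 7 hours 9 minutes → departure 2:30 AM UTC on Sep 8.
Kathmandu is UTC+5:45: 2:30 AM + 5:45 = 8:15 AM on Sep 8.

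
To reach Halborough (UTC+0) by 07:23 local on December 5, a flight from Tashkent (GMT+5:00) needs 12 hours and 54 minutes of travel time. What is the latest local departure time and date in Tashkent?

23:29 on Dec 4

Target arrival is already UTC: 07:23 on Dec 5.
Subtract 12 hours and 54 minutes → departure 18:29 UTC on Dec 4.
Tashkent is UTC+5:00: 18:29 + 5:00 = 23:29 on Dec 4.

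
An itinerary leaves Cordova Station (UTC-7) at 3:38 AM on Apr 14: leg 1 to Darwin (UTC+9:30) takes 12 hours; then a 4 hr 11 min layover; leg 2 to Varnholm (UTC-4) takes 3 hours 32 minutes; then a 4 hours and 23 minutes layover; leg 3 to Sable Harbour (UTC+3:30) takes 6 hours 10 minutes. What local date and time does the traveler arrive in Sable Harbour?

Convert departure to UTC: 3:38 AM + 7:00 = 10:38 AM UTC on Apr 14.
Add 12 hours leg 1 → 10:38 PM UTC.
Add 4 hours 11 minutes layover in Darwin → 2:49 AM UTC (Apr 15).
Add 3 hours and 32 minutes leg 2 → 6:21 AM UTC.
Add 4 hours 23 minutes layover in Varnholm → 10:44 AM UTC.
Add 6 hours and 10 minutes leg 3 → 4:54 PM UTC.
Sable Harbour is UTC+3:30, so local arrival = 4:54 PM + 3:30 = 8:24 PM on Apr 15.

8:24 PM on April 15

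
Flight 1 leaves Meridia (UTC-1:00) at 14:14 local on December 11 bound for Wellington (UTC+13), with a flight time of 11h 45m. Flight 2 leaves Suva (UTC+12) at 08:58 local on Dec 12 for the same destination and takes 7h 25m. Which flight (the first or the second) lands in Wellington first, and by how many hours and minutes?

the first, by 1 hour 24 minutes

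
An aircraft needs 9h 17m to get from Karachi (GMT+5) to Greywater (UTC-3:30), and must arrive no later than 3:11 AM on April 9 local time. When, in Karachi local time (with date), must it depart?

2:24 AM on Apr 9

Target arrival in UTC: 3:11 AM + 3:30 = 6:41 AM on Apr 9.
Subtract 9 hours 17 minutes → departure 9:24 PM UTC on Apr 8.
Karachi is UTC+5:00: 9:24 PM + 5:00 = 2:24 AM on Apr 9.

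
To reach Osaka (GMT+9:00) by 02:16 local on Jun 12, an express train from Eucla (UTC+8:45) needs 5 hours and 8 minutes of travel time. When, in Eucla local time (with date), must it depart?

Target arrival in UTC: 02:16 − 9:00 = 17:16 on Jun 11.
Subtract 5 hours 8 minutes → departure 12:08 UTC on Jun 11.
Eucla is UTC+8:45: 12:08 + 8:45 = 20:53 on Jun 11.

20:53 on June 11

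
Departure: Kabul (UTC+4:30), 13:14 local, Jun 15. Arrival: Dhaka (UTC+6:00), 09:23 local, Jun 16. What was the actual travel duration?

Departure in UTC: 13:14 − 4:30 = 08:44 on Jun 15.
Arrival in UTC: 09:23 − 6:00 = 03:23 on Jun 16.
Elapsed = 03:23 − 08:44 (+1 day) = 18 hours 39 minutes.

18 hours 39 minutes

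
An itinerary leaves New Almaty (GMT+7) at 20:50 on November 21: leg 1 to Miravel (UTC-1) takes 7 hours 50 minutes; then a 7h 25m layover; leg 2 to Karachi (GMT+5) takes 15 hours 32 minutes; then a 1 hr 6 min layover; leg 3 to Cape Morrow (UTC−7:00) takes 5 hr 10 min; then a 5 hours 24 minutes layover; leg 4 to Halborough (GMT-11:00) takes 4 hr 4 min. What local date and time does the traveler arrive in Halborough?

01:21 on Nov 23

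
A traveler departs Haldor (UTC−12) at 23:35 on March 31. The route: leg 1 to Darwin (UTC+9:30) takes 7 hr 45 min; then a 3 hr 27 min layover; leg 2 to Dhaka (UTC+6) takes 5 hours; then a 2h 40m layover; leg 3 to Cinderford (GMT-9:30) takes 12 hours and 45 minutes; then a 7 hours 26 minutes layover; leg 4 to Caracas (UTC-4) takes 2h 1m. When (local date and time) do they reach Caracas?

00:39 on April 3

Convert departure to UTC: 23:35 + 12:00 = 11:35 UTC on Apr 1.
Add 7 hours 45 minutes leg 1 → 19:20 UTC.
Add 3 hours 27 minutes layover in Darwin → 22:47 UTC.
Add 5 hours leg 2 → 03:47 UTC (Apr 2).
Add 2 hours 40 minutes layover in Dhaka → 06:27 UTC.
Add 12 hours 45 minutes leg 3 → 19:12 UTC.
Add 7 hours and 26 minutes layover in Cinderford → 02:38 UTC (Apr 3).
Add 2 hours and 1 minute leg 4 → 04:39 UTC.
Caracas is UTC−4:00, so local arrival = 04:39 − 4:00 = 00:39 on Apr 3.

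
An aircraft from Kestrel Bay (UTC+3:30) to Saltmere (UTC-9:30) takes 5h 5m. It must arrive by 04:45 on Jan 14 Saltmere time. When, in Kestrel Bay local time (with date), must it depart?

Target arrival in UTC: 04:45 + 9:30 = 14:15 on Jan 14.
Subtract 5 hours 5 minutes → departure 09:10 UTC on Jan 14.
Kestrel Bay is UTC+3:30: 09:10 + 3:30 = 12:40 on Jan 14.

12:40 on January 14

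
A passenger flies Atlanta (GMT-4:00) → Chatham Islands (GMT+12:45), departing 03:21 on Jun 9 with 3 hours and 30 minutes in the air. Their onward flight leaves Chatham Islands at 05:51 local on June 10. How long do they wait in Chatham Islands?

Convert departure to UTC: 03:21 + 4:00 = 07:21 UTC on Jun 9.
Add 3 hours and 30 minutes flight time → 10:51 UTC.
Chatham Islands is UTC+12:45, so local arrival = 10:51 + 12:45 = 23:36 on Jun 9.
Layover = 05:51 − 23:36 (+1 day) = 6 hours 15 minutes.

6 hours 15 minutes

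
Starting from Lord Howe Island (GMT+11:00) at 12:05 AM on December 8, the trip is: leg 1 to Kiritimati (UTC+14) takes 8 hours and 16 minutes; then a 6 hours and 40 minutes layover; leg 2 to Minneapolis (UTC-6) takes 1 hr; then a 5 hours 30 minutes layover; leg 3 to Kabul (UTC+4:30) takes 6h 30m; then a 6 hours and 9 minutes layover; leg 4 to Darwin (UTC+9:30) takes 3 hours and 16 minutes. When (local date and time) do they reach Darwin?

11:56 AM on Dec 9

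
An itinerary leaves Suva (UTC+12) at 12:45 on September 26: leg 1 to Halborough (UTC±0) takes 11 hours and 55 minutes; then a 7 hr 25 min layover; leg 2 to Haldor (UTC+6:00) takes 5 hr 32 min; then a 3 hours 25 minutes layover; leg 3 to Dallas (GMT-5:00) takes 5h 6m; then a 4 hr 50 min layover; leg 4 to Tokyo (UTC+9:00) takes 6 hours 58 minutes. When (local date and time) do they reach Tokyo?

06:56 on September 28

Convert departure to UTC: 12:45 − 12:00 = 00:45 UTC on Sep 26.
Add 11 hours and 55 minutes leg 1 → 12:40 UTC.
Add 7 hours and 25 minutes layover in Halborough → 20:05 UTC.
Add 5 hours and 32 minutes leg 2 → 01:37 UTC (Sep 27).
Add 3 hours and 25 minutes layover in Haldor → 05:02 UTC.
Add 5 hours 6 minutes leg 3 → 10:08 UTC.
Add 4 hours and 50 minutes layover in Dallas → 14:58 UTC.
Add 6 hours 58 minutes leg 4 → 21:56 UTC.
Tokyo is UTC+9:00, so local arrival = 21:56 + 9:00 = 06:56 on Sep 28.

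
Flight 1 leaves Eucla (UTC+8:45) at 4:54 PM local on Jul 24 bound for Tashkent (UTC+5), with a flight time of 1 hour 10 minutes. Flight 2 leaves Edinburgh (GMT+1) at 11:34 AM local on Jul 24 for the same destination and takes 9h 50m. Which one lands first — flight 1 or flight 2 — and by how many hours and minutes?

Flight 1 in UTC: 4:54 PM − 8:45 = 8:09 AM on Jul 24.
+1 hour and 10 minutes → arrive 9:19 AM UTC on Jul 24.
Flight 2 in UTC: 11:34 AM − 1:00 = 10:34 AM on Jul 24.
+9 hours and 50 minutes → arrive 8:24 PM UTC on Jul 24.
Flight 1 lands earlier by 11 hours 5 minutes.

the first, by 11 hours 5 minutes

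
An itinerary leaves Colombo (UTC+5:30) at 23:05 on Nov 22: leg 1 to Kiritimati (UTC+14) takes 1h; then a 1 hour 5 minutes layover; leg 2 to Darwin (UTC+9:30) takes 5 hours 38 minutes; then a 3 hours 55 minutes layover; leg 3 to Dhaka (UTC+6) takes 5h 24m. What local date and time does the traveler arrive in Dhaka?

Convert departure to UTC: 23:05 − 5:30 = 17:35 UTC on Nov 22.
Add 1 hour leg 1 → 18:35 UTC.
Add 1 hour and 5 minutes layover in Kiritimati → 19:40 UTC.
Add 5 hours 38 minutes leg 2 → 01:18 UTC (Nov 23).
Add 3 hours and 55 minutes layover in Darwin → 05:13 UTC.
Add 5 hours 24 minutes leg 3 → 10:37 UTC.
Dhaka is UTC+6:00, so local arrival = 10:37 + 6:00 = 16:37 on Nov 23.

16:37 on November 23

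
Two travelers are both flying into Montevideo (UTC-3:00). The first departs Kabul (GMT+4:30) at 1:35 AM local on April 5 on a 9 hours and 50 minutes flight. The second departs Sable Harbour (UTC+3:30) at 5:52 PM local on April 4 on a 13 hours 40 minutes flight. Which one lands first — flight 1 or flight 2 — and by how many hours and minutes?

the second, by 2 hours 53 minutes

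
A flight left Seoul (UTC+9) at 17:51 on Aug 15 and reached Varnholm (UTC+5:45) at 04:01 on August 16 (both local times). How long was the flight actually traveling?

Departure in UTC: 17:51 − 9:00 = 08:51 on Aug 15.
Arrival in UTC: 04:01 − 5:45 = 22:16 on Aug 15.
Elapsed = 22:16 − 08:51 = 13 hours 25 minutes.

13 hours 25 minutes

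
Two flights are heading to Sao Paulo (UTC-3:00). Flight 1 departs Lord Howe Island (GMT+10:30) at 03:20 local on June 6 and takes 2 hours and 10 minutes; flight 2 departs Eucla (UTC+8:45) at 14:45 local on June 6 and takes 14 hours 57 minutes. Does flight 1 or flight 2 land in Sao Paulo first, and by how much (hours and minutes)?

the first, by 25 hours 57 minutes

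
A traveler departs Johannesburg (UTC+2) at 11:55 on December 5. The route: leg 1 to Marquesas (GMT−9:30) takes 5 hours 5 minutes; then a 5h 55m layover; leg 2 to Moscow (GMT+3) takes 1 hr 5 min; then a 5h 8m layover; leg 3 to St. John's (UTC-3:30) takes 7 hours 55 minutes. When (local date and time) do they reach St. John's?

Convert departure to UTC: 11:55 − 2:00 = 09:55 UTC on Dec 5.
Add 5 hours 5 minutes leg 1 → 15:00 UTC.
Add 5 hours and 55 minutes layover in Marquesas → 20:55 UTC.
Add 1 hour 5 minutes leg 2 → 22:00 UTC.
Add 5 hours 8 minutes layover in Moscow → 03:08 UTC (Dec 6).
Add 7 hours 55 minutes leg 3 → 11:03 UTC.
St. John's is UTC−3:30, so local arrival = 11:03 − 3:30 = 07:33 on Dec 6.

07:33 on December 6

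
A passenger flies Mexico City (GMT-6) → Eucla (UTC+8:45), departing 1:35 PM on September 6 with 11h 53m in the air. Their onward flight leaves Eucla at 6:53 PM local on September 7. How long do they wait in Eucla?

2 hours 40 minutes

Convert departure to UTC: 1:35 PM + 6:00 = 7:35 PM UTC on Sep 6.
Add 11 hours and 53 minutes flight time → 7:28 AM UTC (Sep 7).
Eucla is UTC+8:45, so local arrival = 7:28 AM + 8:45 = 4:13 PM on Sep 7.
Layover = 6:53 PM − 4:13 PM = 2 hours 40 minutes.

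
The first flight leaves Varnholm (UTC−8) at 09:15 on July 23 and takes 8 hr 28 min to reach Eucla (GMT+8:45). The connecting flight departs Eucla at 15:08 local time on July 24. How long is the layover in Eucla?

4 hours 40 minutes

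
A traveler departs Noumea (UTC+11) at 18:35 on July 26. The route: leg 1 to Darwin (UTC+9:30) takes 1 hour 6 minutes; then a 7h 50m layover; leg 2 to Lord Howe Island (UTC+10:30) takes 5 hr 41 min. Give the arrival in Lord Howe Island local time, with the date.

08:42 on July 27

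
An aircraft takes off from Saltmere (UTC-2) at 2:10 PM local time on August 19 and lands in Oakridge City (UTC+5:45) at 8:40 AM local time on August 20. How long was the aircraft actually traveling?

Departure in UTC: 2:10 PM + 2:00 = 4:10 PM on Aug 19.
Arrival in UTC: 8:40 AM − 5:45 = 2:55 AM on Aug 20.
Elapsed = 2:55 AM − 4:10 PM (+1 day) = 10 hours 45 minutes.

10 hours 45 minutes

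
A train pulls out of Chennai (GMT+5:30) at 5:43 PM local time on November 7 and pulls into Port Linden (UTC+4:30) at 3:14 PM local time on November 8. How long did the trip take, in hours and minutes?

22 hours 31 minutes

Departure in UTC: 5:43 PM − 5:30 = 12:13 PM on Nov 7.
Arrival in UTC: 3:14 PM − 4:30 = 10:44 AM on Nov 8.
Elapsed = 10:44 AM − 12:13 PM (+1 day) = 22 hours 31 minutes.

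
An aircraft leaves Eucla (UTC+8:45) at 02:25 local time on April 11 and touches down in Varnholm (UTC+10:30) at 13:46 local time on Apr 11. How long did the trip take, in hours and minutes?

9 hours 36 minutes

Departure in UTC: 02:25 − 8:45 = 17:40 on Apr 10.
Arrival in UTC: 13:46 − 10:30 = 03:16 on Apr 11.
Elapsed = 03:16 − 17:40 (+1 day) = 9 hours 36 minutes.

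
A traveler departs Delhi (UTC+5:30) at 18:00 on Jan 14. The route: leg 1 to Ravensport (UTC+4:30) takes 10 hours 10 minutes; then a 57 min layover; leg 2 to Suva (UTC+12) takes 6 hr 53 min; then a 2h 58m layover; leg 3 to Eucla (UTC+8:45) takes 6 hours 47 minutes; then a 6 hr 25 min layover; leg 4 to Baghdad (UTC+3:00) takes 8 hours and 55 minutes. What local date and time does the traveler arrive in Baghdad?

Convert departure to UTC: 18:00 − 5:30 = 12:30 UTC on Jan 14.
Add 10 hours 10 minutes leg 1 → 22:40 UTC.
Add 57 minutes layover in Ravensport → 23:37 UTC.
Add 6 hours and 53 minutes leg 2 → 06:30 UTC (Jan 15).
Add 2 hours 58 minutes layover in Suva → 09:28 UTC.
Add 6 hours and 47 minutes leg 3 → 16:15 UTC.
Add 6 hours and 25 minutes layover in Eucla → 22:40 UTC.
Add 8 hours and 55 minutes leg 4 → 07:35 UTC (Jan 16).
Baghdad is UTC+3:00, so local arrival = 07:35 + 3:00 = 10:35 on Jan 16.

10:35 on January 16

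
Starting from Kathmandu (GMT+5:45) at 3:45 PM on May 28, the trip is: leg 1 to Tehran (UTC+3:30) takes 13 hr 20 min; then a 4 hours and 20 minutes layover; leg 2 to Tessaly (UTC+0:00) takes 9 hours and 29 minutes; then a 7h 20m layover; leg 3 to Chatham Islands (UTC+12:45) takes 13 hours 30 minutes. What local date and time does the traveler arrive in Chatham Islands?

Convert departure to UTC: 3:45 PM − 5:45 = 10:00 AM UTC on May 28.
Add 13 hours and 20 minutes leg 1 → 11:20 PM UTC.
Add 4 hours 20 minutes layover in Tehran → 3:40 AM UTC (May 29).
Add 9 hours and 29 minutes leg 2 → 1:09 PM UTC.
Add 7 hours and 20 minutes layover in Tessaly → 8:29 PM UTC.
Add 13 hours and 30 minutes leg 3 → 9:59 AM UTC (May 30).
Chatham Islands is UTC+12:45, so local arrival = 9:59 AM + 12:45 = 10:44 PM on May 30.

10:44 PM on May 30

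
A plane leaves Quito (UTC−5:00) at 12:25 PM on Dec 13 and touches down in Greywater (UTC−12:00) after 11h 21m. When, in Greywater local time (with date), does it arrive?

Greywater is 7:00 behind Quito.
After 11 hours and 21 minutes it is 11:46 PM in Quito.
Shift by the zone difference: 11:46 PM − 7:00 = 4:46 PM on Dec 13 in Greywater.

4:46 PM on December 13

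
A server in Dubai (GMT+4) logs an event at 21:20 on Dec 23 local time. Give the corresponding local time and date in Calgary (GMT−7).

10:20 on Dec 23

In UTC: 21:20 − 4:00 = 17:20 on Dec 23.
Calgary is UTC−7:00: 17:20 − 7:00 = 10:20 on Dec 23.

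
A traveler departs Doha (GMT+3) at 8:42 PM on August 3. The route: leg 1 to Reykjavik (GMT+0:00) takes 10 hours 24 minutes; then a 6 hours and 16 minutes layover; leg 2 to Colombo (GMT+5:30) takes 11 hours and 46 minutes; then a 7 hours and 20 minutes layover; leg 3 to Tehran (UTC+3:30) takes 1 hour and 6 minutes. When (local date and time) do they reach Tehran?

Convert departure to UTC: 8:42 PM − 3:00 = 5:42 PM UTC on Aug 3.
Add 10 hours and 24 minutes leg 1 → 4:06 AM UTC (Aug 4).
Add 6 hours and 16 minutes layover in Reykjavik → 10:22 AM UTC.
Add 11 hours and 46 minutes leg 2 → 10:08 PM UTC.
Add 7 hours and 20 minutes layover in Colombo → 5:28 AM UTC (Aug 5).
Add 1 hour 6 minutes leg 3 → 6:34 AM UTC.
Tehran is UTC+3:30, so local arrival = 6:34 AM + 3:30 = 10:04 AM on Aug 5.

10:04 AM on August 5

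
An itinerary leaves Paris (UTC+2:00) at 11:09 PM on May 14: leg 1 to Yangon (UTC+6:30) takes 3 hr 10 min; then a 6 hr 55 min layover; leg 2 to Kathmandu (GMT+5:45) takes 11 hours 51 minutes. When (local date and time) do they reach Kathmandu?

12:50 AM on May 16

Convert departure to UTC: 11:09 PM − 2:00 = 9:09 PM UTC on May 14.
Add 3 hours and 10 minutes leg 1 → 12:19 AM UTC (May 15).
Add 6 hours 55 minutes layover in Yangon → 7:14 AM UTC.
Add 11 hours and 51 minutes leg 2 → 7:05 PM UTC.
Kathmandu is UTC+5:45, so local arrival = 7:05 PM + 5:45 = 12:50 AM on May 16.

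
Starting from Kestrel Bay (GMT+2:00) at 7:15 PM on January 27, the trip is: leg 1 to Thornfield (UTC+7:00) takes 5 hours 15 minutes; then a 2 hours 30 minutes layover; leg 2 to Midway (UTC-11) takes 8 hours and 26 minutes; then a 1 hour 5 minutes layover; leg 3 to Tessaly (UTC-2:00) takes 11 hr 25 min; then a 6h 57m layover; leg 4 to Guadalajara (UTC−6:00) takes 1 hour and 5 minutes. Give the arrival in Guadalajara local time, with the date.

Convert departure to UTC: 7:15 PM − 2:00 = 5:15 PM UTC on Jan 27.
Add 5 hours and 15 minutes leg 1 → 10:30 PM UTC.
Add 2 hours and 30 minutes layover in Thornfield → 1:00 AM UTC (Jan 28).
Add 8 hours 26 minutes leg 2 → 9:26 AM UTC.
Add 1 hour 5 minutes layover in Midway → 10:31 AM UTC.
Add 11 hours and 25 minutes leg 3 → 9:56 PM UTC.
Add 6 hours 57 minutes layover in Tessaly → 4:53 AM UTC (Jan 29).
Add 1 hour 5 minutes leg 4 → 5:58 AM UTC.
Guadalajara is UTC−6:00, so local arrival = 5:58 AM − 6:00 = 11:58 PM on Jan 28.

11:58 PM on January 28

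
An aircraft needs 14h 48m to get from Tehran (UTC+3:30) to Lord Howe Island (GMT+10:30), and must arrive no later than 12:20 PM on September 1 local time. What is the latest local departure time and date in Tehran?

2:32 PM on Aug 31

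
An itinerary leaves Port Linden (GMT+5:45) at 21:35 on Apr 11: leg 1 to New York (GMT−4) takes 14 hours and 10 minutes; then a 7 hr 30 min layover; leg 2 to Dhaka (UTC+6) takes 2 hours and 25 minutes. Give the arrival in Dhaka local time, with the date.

21:55 on April 12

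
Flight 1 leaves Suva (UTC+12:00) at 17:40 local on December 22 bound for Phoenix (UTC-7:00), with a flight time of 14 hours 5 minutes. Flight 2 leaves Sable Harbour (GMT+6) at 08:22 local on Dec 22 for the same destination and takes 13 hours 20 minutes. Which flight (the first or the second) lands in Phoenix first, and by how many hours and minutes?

Flight 1 in UTC: 17:40 − 12:00 = 05:40 on Dec 22.
+14 hours 5 minutes → arrive 19:45 UTC on Dec 22.
Flight 2 in UTC: 08:22 − 6:00 = 02:22 on Dec 22.
+13 hours and 20 minutes → arrive 15:42 UTC on Dec 22.
Flight 2 lands earlier by 4 hours 3 minutes.

the second, by 4 hours 3 minutes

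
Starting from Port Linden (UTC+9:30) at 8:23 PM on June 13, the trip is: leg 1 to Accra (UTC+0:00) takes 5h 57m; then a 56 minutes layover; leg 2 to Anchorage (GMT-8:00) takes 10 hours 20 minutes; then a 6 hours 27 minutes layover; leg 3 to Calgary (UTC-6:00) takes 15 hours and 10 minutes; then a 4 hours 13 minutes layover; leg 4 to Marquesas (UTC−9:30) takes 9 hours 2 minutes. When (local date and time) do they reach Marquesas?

5:28 AM on June 15

Convert departure to UTC: 8:23 PM − 9:30 = 10:53 AM UTC on Jun 13.
Add 5 hours and 57 minutes leg 1 → 4:50 PM UTC.
Add 56 minutes layover in Accra → 5:46 PM UTC.
Add 10 hours 20 minutes leg 2 → 4:06 AM UTC (Jun 14).
Add 6 hours 27 minutes layover in Anchorage → 10:33 AM UTC.
Add 15 hours 10 minutes leg 3 → 1:43 AM UTC (Jun 15).
Add 4 hours 13 minutes layover in Calgary → 5:56 AM UTC.
Add 9 hours 2 minutes leg 4 → 2:58 PM UTC.
Marquesas is UTC−9:30, so local arrival = 2:58 PM − 9:30 = 5:28 AM on Jun 15.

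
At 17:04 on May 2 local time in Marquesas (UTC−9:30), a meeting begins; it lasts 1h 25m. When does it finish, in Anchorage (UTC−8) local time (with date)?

19:59 on May 2

Convert start to UTC: 17:04 + 9:30 = 02:34 UTC on May 3.
Add 1 hour and 25 minutes duration → 03:59 UTC.
Anchorage is UTC−8:00, so local end time = 03:59 − 8:00 = 19:59 on May 2.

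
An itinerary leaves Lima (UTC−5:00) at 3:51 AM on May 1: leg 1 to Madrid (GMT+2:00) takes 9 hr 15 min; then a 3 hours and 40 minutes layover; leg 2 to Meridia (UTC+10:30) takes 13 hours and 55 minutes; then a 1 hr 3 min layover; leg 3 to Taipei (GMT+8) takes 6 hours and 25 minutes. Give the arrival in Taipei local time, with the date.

Convert departure to UTC: 3:51 AM + 5:00 = 8:51 AM UTC on May 1.
Add 9 hours and 15 minutes leg 1 → 6:06 PM UTC.
Add 3 hours and 40 minutes layover in Madrid → 9:46 PM UTC.
Add 13 hours 55 minutes leg 2 → 11:41 AM UTC (May 2).
Add 1 hour 3 minutes layover in Meridia → 12:44 PM UTC.
Add 6 hours 25 minutes leg 3 → 7:09 PM UTC.
Taipei is UTC+8:00, so local arrival = 7:09 PM + 8:00 = 3:09 AM on May 3.

3:09 AM on May 3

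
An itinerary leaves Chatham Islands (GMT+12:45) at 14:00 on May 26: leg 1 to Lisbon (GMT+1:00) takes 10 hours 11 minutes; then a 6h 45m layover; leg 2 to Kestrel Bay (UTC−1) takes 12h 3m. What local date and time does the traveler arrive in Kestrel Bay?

Convert departure to UTC: 14:00 − 12:45 = 01:15 UTC on May 26.
Add 10 hours 11 minutes leg 1 → 11:26 UTC.
Add 6 hours 45 minutes layover in Lisbon → 18:11 UTC.
Add 12 hours 3 minutes leg 2 → 06:14 UTC (May 27).
Kestrel Bay is UTC−1:00, so local arrival = 06:14 − 1:00 = 05:14 on May 27.

05:14 on May 27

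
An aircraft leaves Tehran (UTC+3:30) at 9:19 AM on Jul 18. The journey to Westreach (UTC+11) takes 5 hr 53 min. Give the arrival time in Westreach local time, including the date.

10:42 PM on July 18

Convert departure to UTC: 9:19 AM − 3:30 = 5:49 AM UTC on Jul 18.
Add 5 hours 53 minutes travel time → 11:42 AM UTC.
Westreach is UTC+11:00, so local arrival = 11:42 AM + 11:00 = 10:42 PM on Jul 18.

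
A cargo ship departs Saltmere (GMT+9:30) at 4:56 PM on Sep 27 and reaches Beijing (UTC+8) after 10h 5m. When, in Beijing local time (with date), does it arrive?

Convert departure to UTC: 4:56 PM − 9:30 = 7:26 AM UTC on Sep 27.
Add 10 hours 5 minutes travel time → 5:31 PM UTC.
Beijing is UTC+8:00, so local arrival = 5:31 PM + 8:00 = 1:31 AM on Sep 28.

1:31 AM on September 28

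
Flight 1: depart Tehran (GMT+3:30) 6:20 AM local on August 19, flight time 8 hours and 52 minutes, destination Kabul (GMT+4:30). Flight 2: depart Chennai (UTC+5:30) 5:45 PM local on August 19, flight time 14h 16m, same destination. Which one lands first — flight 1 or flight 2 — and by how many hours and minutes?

Flight 1 in UTC: 6:20 AM − 3:30 = 2:50 AM on Aug 19.
+8 hours 52 minutes → arrive 11:42 AM UTC on Aug 19.
Flight 2 in UTC: 5:45 PM − 5:30 = 12:15 PM on Aug 19.
+14 hours and 16 minutes → arrive 2:31 AM UTC on Aug 20.
Flight 1 lands earlier by 14 hours 49 minutes.

the first, by 14 hours 49 minutes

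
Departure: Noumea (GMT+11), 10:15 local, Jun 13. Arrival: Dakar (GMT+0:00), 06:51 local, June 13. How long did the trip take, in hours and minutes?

7 hours 36 minutes

Dakar is 11:00 behind Noumea.
Clock-face elapsed time (ignoring zones) is −3 hours 24 minutes.
Actual elapsed = −3 hours 24 minutes + 11:00 = 7 hours 36 minutes.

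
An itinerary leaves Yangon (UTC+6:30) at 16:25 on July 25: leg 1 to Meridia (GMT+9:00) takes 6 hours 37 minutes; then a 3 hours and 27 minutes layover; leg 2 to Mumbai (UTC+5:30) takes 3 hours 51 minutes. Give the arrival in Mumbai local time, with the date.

Convert departure to UTC: 16:25 − 6:30 = 09:55 UTC on Jul 25.
Add 6 hours and 37 minutes leg 1 → 16:32 UTC.
Add 3 hours and 27 minutes layover in Meridia → 19:59 UTC.
Add 3 hours and 51 minutes leg 2 → 23:50 UTC.
Mumbai is UTC+5:30, so local arrival = 23:50 + 5:30 = 05:20 on Jul 26.

05:20 on July 26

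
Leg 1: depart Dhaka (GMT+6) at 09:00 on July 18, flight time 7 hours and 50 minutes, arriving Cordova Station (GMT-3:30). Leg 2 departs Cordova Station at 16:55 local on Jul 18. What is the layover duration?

9 hours 35 minutes

Convert departure to UTC: 09:00 − 6:00 = 03:00 UTC on Jul 18.
Add 7 hours 50 minutes flight time → 10:50 UTC.
Cordova Station is UTC−3:30, so local arrival = 10:50 − 3:30 = 07:20 on Jul 18.
Layover = 16:55 − 07:20 = 9 hours 35 minutes.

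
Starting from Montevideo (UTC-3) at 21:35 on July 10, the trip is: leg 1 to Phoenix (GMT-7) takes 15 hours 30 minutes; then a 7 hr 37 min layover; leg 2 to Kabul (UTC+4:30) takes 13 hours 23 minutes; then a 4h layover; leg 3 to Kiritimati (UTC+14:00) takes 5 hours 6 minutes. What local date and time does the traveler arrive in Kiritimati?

12:11 on July 13

Convert departure to UTC: 21:35 + 3:00 = 00:35 UTC on Jul 11.
Add 15 hours and 30 minutes leg 1 → 16:05 UTC.
Add 7 hours and 37 minutes layover in Phoenix → 23:42 UTC.
Add 13 hours and 23 minutes leg 2 → 13:05 UTC (Jul 12).
Add 4 hours layover in Kabul → 17:05 UTC.
Add 5 hours and 6 minutes leg 3 → 22:11 UTC.
Kiritimati is UTC+14:00, so local arrival = 22:11 + 14:00 = 12:11 on Jul 13.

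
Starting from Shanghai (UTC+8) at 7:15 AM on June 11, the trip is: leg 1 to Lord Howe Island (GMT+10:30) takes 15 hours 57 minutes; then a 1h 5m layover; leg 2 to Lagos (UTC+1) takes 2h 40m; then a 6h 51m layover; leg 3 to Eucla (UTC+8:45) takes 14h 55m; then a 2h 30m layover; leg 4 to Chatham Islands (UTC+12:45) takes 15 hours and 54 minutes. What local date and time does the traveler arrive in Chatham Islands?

11:52 PM on Jun 13

Convert departure to UTC: 7:15 AM − 8:00 = 11:15 PM UTC on Jun 10.
Add 15 hours 57 minutes leg 1 → 3:12 PM UTC (Jun 11).
Add 1 hour and 5 minutes layover in Lord Howe Island → 4:17 PM UTC.
Add 2 hours and 40 minutes leg 2 → 6:57 PM UTC.
Add 6 hours 51 minutes layover in Lagos → 1:48 AM UTC (Jun 12).
Add 14 hours and 55 minutes leg 3 → 4:43 PM UTC.
Add 2 hours and 30 minutes layover in Eucla → 7:13 PM UTC.
Add 15 hours 54 minutes leg 4 → 11:07 AM UTC (Jun 13).
Chatham Islands is UTC+12:45, so local arrival = 11:07 AM + 12:45 = 11:52 PM on Jun 13.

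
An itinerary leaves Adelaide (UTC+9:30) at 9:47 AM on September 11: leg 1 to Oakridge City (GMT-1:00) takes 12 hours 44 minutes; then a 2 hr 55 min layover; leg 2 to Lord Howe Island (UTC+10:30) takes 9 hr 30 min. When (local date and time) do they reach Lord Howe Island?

11:56 AM on September 12

Convert departure to UTC: 9:47 AM − 9:30 = 12:17 AM UTC on Sep 11.
Add 12 hours and 44 minutes leg 1 → 1:01 PM UTC.
Add 2 hours 55 minutes layover in Oakridge City → 3:56 PM UTC.
Add 9 hours and 30 minutes leg 2 → 1:26 AM UTC (Sep 12).
Lord Howe Island is UTC+10:30, so local arrival = 1:26 AM + 10:30 = 11:56 AM on Sep 12.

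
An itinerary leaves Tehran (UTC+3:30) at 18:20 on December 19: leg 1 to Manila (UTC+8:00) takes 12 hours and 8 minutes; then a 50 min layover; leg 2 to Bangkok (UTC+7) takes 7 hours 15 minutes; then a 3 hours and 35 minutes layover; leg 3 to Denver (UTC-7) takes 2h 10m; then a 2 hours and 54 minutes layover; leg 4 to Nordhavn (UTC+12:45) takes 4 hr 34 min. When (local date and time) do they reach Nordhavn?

13:01 on December 21

Convert departure to UTC: 18:20 − 3:30 = 14:50 UTC on Dec 19.
Add 12 hours and 8 minutes leg 1 → 02:58 UTC (Dec 20).
Add 50 minutes layover in Manila → 03:48 UTC.
Add 7 hours 15 minutes leg 2 → 11:03 UTC.
Add 3 hours and 35 minutes layover in Bangkok → 14:38 UTC.
Add 2 hours 10 minutes leg 3 → 16:48 UTC.
Add 2 hours and 54 minutes layover in Denver → 19:42 UTC.
Add 4 hours and 34 minutes leg 4 → 00:16 UTC (Dec 21).
Nordhavn is UTC+12:45, so local arrival = 00:16 + 12:45 = 13:01 on Dec 21.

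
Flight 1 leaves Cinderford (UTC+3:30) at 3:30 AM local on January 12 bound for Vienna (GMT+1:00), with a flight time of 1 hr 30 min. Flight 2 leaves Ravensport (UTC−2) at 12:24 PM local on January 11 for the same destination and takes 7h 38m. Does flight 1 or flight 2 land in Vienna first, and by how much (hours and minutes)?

the second, by 3 hours 28 minutes

Flight 1 in UTC: 3:30 AM − 3:30 = 12:00 AM on Jan 12.
+1 hour and 30 minutes → arrive 1:30 AM UTC on Jan 12.
Flight 2 in UTC: 12:24 PM + 2:00 = 2:24 PM on Jan 11.
+7 hours 38 minutes → arrive 10:02 PM UTC on Jan 11.
Flight 2 lands earlier by 3 hours 28 minutes.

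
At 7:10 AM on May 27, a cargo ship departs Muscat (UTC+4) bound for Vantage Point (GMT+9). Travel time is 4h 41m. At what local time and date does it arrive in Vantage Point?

Convert departure to UTC: 7:10 AM − 4:00 = 3:10 AM UTC on May 27.
Add 4 hours 41 minutes travel time → 7:51 AM UTC.
Vantage Point is UTC+9:00, so local arrival = 7:51 AM + 9:00 = 4:51 PM on May 27.

4:51 PM on May 27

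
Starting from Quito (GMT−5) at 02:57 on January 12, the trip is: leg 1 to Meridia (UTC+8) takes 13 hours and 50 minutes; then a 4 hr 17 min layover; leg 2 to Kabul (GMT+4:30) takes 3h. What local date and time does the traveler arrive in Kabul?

09:34 on Jan 13

Convert departure to UTC: 02:57 + 5:00 = 07:57 UTC on Jan 12.
Add 13 hours 50 minutes leg 1 → 21:47 UTC.
Add 4 hours 17 minutes layover in Meridia → 02:04 UTC (Jan 13).
Add 3 hours leg 2 → 05:04 UTC.
Kabul is UTC+4:30, so local arrival = 05:04 + 4:30 = 09:34 on Jan 13.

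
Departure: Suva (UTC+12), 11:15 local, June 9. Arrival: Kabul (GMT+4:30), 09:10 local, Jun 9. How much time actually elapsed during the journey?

Departure in UTC: 11:15 − 12:00 = 23:15 on Jun 8.
Arrival in UTC: 09:10 − 4:30 = 04:40 on Jun 9.
Elapsed = 04:40 − 23:15 (+1 day) = 5 hours 25 minutes.

5 hours 25 minutes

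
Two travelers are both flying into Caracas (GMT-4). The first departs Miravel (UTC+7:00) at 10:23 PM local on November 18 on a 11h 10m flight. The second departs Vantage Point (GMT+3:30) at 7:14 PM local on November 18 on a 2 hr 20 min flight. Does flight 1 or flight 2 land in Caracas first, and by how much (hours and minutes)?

the second, by 8 hours 29 minutes

Flight 1 in UTC: 10:23 PM − 7:00 = 3:23 PM on Nov 18.
+11 hours and 10 minutes → arrive 2:33 AM UTC on Nov 19.
Flight 2 in UTC: 7:14 PM − 3:30 = 3:44 PM on Nov 18.
+2 hours and 20 minutes → arrive 6:04 PM UTC on Nov 18.
Flight 2 lands earlier by 8 hours 29 minutes.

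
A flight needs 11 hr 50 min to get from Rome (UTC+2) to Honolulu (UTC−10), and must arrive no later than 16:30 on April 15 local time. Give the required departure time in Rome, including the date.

16:40 on Apr 15

Target arrival in UTC: 16:30 + 10:00 = 02:30 on Apr 16.
Subtract 11 hours 50 minutes → departure 14:40 UTC on Apr 15.
Rome is UTC+2:00: 14:40 + 2:00 = 16:40 on Apr 15.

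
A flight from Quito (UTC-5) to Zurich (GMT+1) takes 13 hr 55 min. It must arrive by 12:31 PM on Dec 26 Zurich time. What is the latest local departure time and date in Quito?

4:36 PM on December 25

Target arrival in UTC: 12:31 PM − 1:00 = 11:31 AM on Dec 26.
Subtract 13 hours 55 minutes → departure 9:36 PM UTC on Dec 25.
Quito is UTC−5:00: 9:36 PM − 5:00 = 4:36 PM on Dec 25.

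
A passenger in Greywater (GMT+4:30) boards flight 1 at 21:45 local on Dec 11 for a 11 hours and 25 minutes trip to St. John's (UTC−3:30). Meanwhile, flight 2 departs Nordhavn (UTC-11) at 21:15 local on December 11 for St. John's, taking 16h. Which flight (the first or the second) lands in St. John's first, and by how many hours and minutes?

the first, by 19 hours 35 minutes

Flight 1 in UTC: 21:45 − 4:30 = 17:15 on Dec 11.
+11 hours 25 minutes → arrive 04:40 UTC on Dec 12.
Flight 2 in UTC: 21:15 + 11:00 = 08:15 on Dec 12.
+16 hours → arrive 00:15 UTC on Dec 13.
Flight 1 lands earlier by 19 hours 35 minutes.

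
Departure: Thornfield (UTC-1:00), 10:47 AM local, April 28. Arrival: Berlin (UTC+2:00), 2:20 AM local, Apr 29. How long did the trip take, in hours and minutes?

12 hours 33 minutes

Departure in UTC: 10:47 AM + 1:00 = 11:47 AM on Apr 28.
Arrival in UTC: 2:20 AM − 2:00 = 12:20 AM on Apr 29.
Elapsed = 12:20 AM − 11:47 AM (+1 day) = 12 hours 33 minutes.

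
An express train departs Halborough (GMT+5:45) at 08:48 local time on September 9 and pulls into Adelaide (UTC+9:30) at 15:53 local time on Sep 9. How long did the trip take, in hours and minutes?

3 hours 20 minutes

Adelaide is 3:45 ahead of Halborough.
Clock-face elapsed time (ignoring zones) is 7 hours 5 minutes.
Actual elapsed = 7 hours 5 minutes − 3:45 = 3 hours 20 minutes.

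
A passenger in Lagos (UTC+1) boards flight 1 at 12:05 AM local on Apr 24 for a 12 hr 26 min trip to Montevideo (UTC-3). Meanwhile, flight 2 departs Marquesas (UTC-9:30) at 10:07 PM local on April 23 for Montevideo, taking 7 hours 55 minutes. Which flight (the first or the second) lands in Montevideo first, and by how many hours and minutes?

Flight 1 in UTC: 12:05 AM − 1:00 = 11:05 PM on Apr 23.
+12 hours and 26 minutes → arrive 11:31 AM UTC on Apr 24.
Flight 2 in UTC: 10:07 PM + 9:30 = 7:37 AM on Apr 24.
+7 hours and 55 minutes → arrive 3:32 PM UTC on Apr 24.
Flight 1 lands earlier by 4 hours 1 minute.

the first, by 4 hours 1 minute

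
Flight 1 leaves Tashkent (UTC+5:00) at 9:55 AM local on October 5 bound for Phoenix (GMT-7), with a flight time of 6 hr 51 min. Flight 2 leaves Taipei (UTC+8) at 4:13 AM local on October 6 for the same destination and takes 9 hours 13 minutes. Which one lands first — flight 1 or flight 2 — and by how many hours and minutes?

Flight 1 in UTC: 9:55 AM − 5:00 = 4:55 AM on Oct 5.
+6 hours 51 minutes → arrive 11:46 AM UTC on Oct 5.
Flight 2 in UTC: 4:13 AM − 8:00 = 8:13 PM on Oct 5.
+9 hours 13 minutes → arrive 5:26 AM UTC on Oct 6.
Flight 1 lands earlier by 17 hours 40 minutes.

the first, by 17 hours 40 minutes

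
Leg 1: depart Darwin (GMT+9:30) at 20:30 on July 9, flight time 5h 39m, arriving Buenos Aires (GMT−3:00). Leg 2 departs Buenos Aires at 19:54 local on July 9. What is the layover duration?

6 hours 15 minutes

Convert departure to UTC: 20:30 − 9:30 = 11:00 UTC on Jul 9.
Add 5 hours 39 minutes flight time → 16:39 UTC.
Buenos Aires is UTC−3:00, so local arrival = 16:39 − 3:00 = 13:39 on Jul 9.
Layover = 19:54 − 13:39 = 6 hours 15 minutes.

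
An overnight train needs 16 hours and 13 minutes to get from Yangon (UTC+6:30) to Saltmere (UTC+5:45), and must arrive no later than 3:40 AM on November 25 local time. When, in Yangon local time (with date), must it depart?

12:12 PM on November 24

Target arrival in UTC: 3:40 AM − 5:45 = 9:55 PM on Nov 24.
Subtract 16 hours and 13 minutes → departure 5:42 AM UTC on Nov 24.
Yangon is UTC+6:30: 5:42 AM + 6:30 = 12:12 PM on Nov 24.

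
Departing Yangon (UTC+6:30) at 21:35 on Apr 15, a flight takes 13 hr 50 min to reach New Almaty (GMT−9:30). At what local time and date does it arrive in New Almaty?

19:25 on Apr 15

Convert departure to UTC: 21:35 − 6:30 = 15:05 UTC on Apr 15.
Add 13 hours 50 minutes travel time → 04:55 UTC (Apr 16).
New Almaty is UTC−9:30, so local arrival = 04:55 − 9:30 = 19:25 on Apr 15.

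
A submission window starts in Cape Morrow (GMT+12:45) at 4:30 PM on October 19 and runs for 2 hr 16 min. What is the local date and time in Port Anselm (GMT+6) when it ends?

12:01 PM on October 19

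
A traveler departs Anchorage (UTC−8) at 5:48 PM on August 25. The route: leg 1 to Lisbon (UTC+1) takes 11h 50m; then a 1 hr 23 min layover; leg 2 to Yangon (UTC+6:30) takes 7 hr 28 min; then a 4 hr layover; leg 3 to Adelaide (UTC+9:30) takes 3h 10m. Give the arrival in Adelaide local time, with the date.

Convert departure to UTC: 5:48 PM + 8:00 = 1:48 AM UTC on Aug 26.
Add 11 hours 50 minutes leg 1 → 1:38 PM UTC.
Add 1 hour 23 minutes layover in Lisbon → 3:01 PM UTC.
Add 7 hours 28 minutes leg 2 → 10:29 PM UTC.
Add 4 hours layover in Yangon → 2:29 AM UTC (Aug 27).
Add 3 hours 10 minutes leg 3 → 5:39 AM UTC.
Adelaide is UTC+9:30, so local arrival = 5:39 AM + 9:30 = 3:09 PM on Aug 27.

3:09 PM on August 27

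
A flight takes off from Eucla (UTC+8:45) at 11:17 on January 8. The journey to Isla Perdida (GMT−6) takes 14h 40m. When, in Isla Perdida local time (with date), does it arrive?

Convert departure to UTC: 11:17 − 8:45 = 02:32 UTC on Jan 8.
Add 14 hours 40 minutes travel time → 17:12 UTC.
Isla Perdida is UTC−6:00, so local arrival = 17:12 − 6:00 = 11:12 on Jan 8.

11:12 on Jan 8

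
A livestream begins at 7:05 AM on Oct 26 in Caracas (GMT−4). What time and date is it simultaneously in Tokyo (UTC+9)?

8:05 PM on October 26

Tokyo is 13:00 ahead of Caracas.
Shift by the zone difference: 7:05 AM + 13:00 = 8:05 PM on Oct 26 in Tokyo.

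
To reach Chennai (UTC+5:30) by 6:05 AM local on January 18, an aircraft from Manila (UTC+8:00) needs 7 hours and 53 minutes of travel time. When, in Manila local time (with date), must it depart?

12:42 AM on Jan 18

Target arrival in UTC: 6:05 AM − 5:30 = 12:35 AM on Jan 18.
Subtract 7 hours and 53 minutes → departure 4:42 PM UTC on Jan 17.
Manila is UTC+8:00: 4:42 PM + 8:00 = 12:42 AM on Jan 18.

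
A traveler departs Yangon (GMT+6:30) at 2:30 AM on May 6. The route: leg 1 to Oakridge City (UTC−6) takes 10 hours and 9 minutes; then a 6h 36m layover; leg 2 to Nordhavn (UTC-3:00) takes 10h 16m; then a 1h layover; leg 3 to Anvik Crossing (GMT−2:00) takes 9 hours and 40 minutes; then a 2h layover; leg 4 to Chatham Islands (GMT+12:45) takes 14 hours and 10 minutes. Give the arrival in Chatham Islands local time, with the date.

2:36 PM on May 8

Convert departure to UTC: 2:30 AM − 6:30 = 8:00 PM UTC on May 5.
Add 10 hours and 9 minutes leg 1 → 6:09 AM UTC (May 6).
Add 6 hours and 36 minutes layover in Oakridge City → 12:45 PM UTC.
Add 10 hours and 16 minutes leg 2 → 11:01 PM UTC.
Add 1 hour layover in Nordhavn → 12:01 AM UTC (May 7).
Add 9 hours and 40 minutes leg 3 → 9:41 AM UTC.
Add 2 hours layover in Anvik Crossing → 11:41 AM UTC.
Add 14 hours 10 minutes leg 4 → 1:51 AM UTC (May 8).
Chatham Islands is UTC+12:45, so local arrival = 1:51 AM + 12:45 = 2:36 PM on May 8.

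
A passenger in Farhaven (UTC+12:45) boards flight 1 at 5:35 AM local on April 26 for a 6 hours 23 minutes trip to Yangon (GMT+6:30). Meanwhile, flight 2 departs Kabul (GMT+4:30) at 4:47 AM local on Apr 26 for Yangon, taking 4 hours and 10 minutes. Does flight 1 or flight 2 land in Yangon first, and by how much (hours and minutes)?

Flight 1 in UTC: 5:35 AM − 12:45 = 4:50 PM on Apr 25.
+6 hours and 23 minutes → arrive 11:13 PM UTC on Apr 25.
Flight 2 in UTC: 4:47 AM − 4:30 = 12:17 AM on Apr 26.
+4 hours 10 minutes → arrive 4:27 AM UTC on Apr 26.
Flight 1 lands earlier by 5 hours 14 minutes.

the first, by 5 hours 14 minutes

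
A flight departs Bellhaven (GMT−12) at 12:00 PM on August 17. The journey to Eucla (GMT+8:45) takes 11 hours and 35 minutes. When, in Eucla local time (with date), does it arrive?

Convert departure to UTC: 12:00 PM + 12:00 = 12:00 AM UTC on Aug 18.
Add 11 hours and 35 minutes travel time → 11:35 AM UTC.
Eucla is UTC+8:45, so local arrival = 11:35 AM + 8:45 = 8:20 PM on Aug 18.

8:20 PM on August 18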